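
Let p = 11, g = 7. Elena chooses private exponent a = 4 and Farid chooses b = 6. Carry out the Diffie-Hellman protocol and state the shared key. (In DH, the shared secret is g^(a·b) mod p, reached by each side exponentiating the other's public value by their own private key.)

Elena sends A = g^a mod p = 7^4 mod 11.
7^1 ≡ 7 (mod 11)
7^2 = (7^1)^2 ≡ 7^2 = 49 ≡ 5 (mod 11)
7^4 = (7^2)^2 ≡ 5^2 = 25 ≡ 3 (mod 11)
So A = 3. Farid then computes K = A^b mod p = 3^6 mod 11.
3^1 ≡ 3 (mod 11)
3^2 = (3^1)^2 ≡ 3^2 = 9 ≡ 9 (mod 11)
3^4 = (3^2)^2 ≡ 9^2 = 81 ≡ 4 (mod 11)
3^6 = 3^4 · 3^2 ≡ 4 · 9 ≡ 3 (mod 11).

3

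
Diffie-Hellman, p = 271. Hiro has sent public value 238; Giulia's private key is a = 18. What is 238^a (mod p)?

Shared key K = 238^18 mod 271.
238^1 ≡ 238 (mod 271)
238^2 = (238^1)^2 ≡ 238^2 = 56644 ≡ 5 (mod 271)
238^4 = (238^2)^2 ≡ 5^2 = 25 ≡ 25 (mod 271)
238^8 = (238^4)^2 ≡ 25^2 = 625 ≡ 83 (mod 271)
238^16 = (238^8)^2 ≡ 83^2 = 6889 ≡ 114 (mod 271)
238^18 = 238^16 · 238^2 ≡ 114 · 5 ≡ 28 (mod 271).

28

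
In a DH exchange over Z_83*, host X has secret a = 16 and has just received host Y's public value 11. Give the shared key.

17

Shared key K = 11^16 mod 83.
11^1 ≡ 11 (mod 83)
11^2 = (11^1)^2 ≡ 11^2 = 121 ≡ 38 (mod 83)
11^4 = (11^2)^2 ≡ 38^2 = 1444 ≡ 33 (mod 83)
11^8 = (11^4)^2 ≡ 33^2 = 1089 ≡ 10 (mod 83)
11^16 = (11^8)^2 ≡ 10^2 = 100 ≡ 17 (mod 83)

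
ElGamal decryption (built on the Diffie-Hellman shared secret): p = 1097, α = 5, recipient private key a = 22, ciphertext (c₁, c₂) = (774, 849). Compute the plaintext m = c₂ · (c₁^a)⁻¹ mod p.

Shared mask s = c₁^a mod p = 774^22 mod 1097.
774^1 ≡ 774 (mod 1097)
774^2 = (774^1)^2 ≡ 774^2 = 599076 ≡ 114 (mod 1097)
774^4 = (774^2)^2 ≡ 114^2 = 12996 ≡ 929 (mod 1097)
774^8 = (774^4)^2 ≡ 929^2 = 863041 ≡ 799 (mod 1097)
774^16 = (774^8)^2 ≡ 799^2 = 638401 ≡ 1044 (mod 1097)
774^22 = 774^16 · 774^4 · 774^2 ≡ 1044 · 929 · 114 ≡ 331 (mod 1097).
So s = 331; s⁻¹ ≡ 116 (mod 1097).
m = c₂ · s⁻¹ mod 1097 = 849 · 116 mod 1097 = 851.

851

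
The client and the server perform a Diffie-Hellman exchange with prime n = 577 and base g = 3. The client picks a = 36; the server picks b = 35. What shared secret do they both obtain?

24

The client sends A = g^a mod n = 3^36 mod 577.
3^1 ≡ 3 (mod 577)
3^2 = (3^1)^2 ≡ 3^2 = 9 ≡ 9 (mod 577)
3^4 = (3^2)^2 ≡ 9^2 = 81 ≡ 81 (mod 577)
3^8 = (3^4)^2 ≡ 81^2 = 6561 ≡ 214 (mod 577)
3^16 = (3^8)^2 ≡ 214^2 = 45796 ≡ 213 (mod 577)
3^32 = (3^16)^2 ≡ 213^2 = 45369 ≡ 363 (mod 577)
3^36 = 3^32 · 3^4 ≡ 363 · 81 ≡ 553 (mod 577).
So A = 553. The server then computes K = A^b mod n = 553^35 mod 577.
553^1 ≡ 553 (mod 577)
553^2 = (553^1)^2 ≡ 553^2 = 305809 ≡ 576 (mod 577)
553^4 = (553^2)^2 ≡ 576^2 = 331776 ≡ 1 (mod 577)
553^8 = (553^4)^2 ≡ 1^2 = 1 ≡ 1 (mod 577)
553^16 = (553^8)^2 ≡ 1^2 = 1 ≡ 1 (mod 577)
553^32 = (553^16)^2 ≡ 1^2 = 1 ≡ 1 (mod 577)
553^35 = 553^32 · 553^2 · 553^1 ≡ 1 · 576 · 553 ≡ 24 (mod 577).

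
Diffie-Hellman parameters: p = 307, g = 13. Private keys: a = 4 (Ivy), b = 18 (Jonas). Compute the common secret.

Ivy sends A = g^a mod p = 13^4 mod 307.
13^1 ≡ 13 (mod 307)
13^2 = (13^1)^2 ≡ 13^2 = 169 ≡ 169 (mod 307)
13^4 = (13^2)^2 ≡ 169^2 = 28561 ≡ 10 (mod 307)
So A = 10. Jonas then computes K = A^b mod p = 10^18 mod 307.
10^1 ≡ 10 (mod 307)
10^2 = (10^1)^2 ≡ 10^2 = 100 ≡ 100 (mod 307)
10^4 = (10^2)^2 ≡ 100^2 = 10000 ≡ 176 (mod 307)
10^8 = (10^4)^2 ≡ 176^2 = 30976 ≡ 276 (mod 307)
10^16 = (10^8)^2 ≡ 276^2 = 76176 ≡ 40 (mod 307)
10^18 = 10^16 · 10^2 ≡ 40 · 100 ≡ 9 (mod 307).

9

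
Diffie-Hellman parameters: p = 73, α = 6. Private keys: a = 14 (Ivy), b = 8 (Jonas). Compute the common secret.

55

Ivy sends A = α^a mod p = 6^14 mod 73.
6^1 ≡ 6 (mod 73)
6^2 = (6^1)^2 ≡ 6^2 = 36 ≡ 36 (mod 73)
6^4 = (6^2)^2 ≡ 36^2 = 1296 ≡ 55 (mod 73)
6^8 = (6^4)^2 ≡ 55^2 = 3025 ≡ 32 (mod 73)
6^14 = 6^8 · 6^4 · 6^2 ≡ 32 · 55 · 36 ≡ 69 (mod 73).
So A = 69. Jonas then computes K = A^b mod p = 69^8 mod 73.
69^1 ≡ 69 (mod 73)
69^2 = (69^1)^2 ≡ 69^2 = 4761 ≡ 16 (mod 73)
69^4 = (69^2)^2 ≡ 16^2 = 256 ≡ 37 (mod 73)
69^8 = (69^4)^2 ≡ 37^2 = 1369 ≡ 55 (mod 73)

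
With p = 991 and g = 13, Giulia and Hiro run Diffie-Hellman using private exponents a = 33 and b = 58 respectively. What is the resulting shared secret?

589

Hiro sends B = g^b mod p = 13^58 mod 991.
13^1 ≡ 13 (mod 991)
13^2 = (13^1)^2 ≡ 13^2 = 169 ≡ 169 (mod 991)
13^4 = (13^2)^2 ≡ 169^2 = 28561 ≡ 813 (mod 991)
13^8 = (13^4)^2 ≡ 813^2 = 660969 ≡ 963 (mod 991)
13^16 = (13^8)^2 ≡ 963^2 = 927369 ≡ 784 (mod 991)
13^32 = (13^16)^2 ≡ 784^2 = 614656 ≡ 236 (mod 991)
13^58 = 13^32 · 13^16 · 13^8 · 13^2 ≡ 236 · 784 · 963 · 169 ≡ 67 (mod 991).
So B = 67. Giulia then computes K = B^a mod p = 67^33 mod 991.
67^1 ≡ 67 (mod 991)
67^2 = (67^1)^2 ≡ 67^2 = 4489 ≡ 525 (mod 991)
67^4 = (67^2)^2 ≡ 525^2 = 275625 ≡ 127 (mod 991)
67^8 = (67^4)^2 ≡ 127^2 = 16129 ≡ 273 (mod 991)
67^16 = (67^8)^2 ≡ 273^2 = 74529 ≡ 204 (mod 991)
67^32 = (67^16)^2 ≡ 204^2 = 41616 ≡ 985 (mod 991)
67^33 = 67^32 · 67^1 ≡ 985 · 67 ≡ 589 (mod 991).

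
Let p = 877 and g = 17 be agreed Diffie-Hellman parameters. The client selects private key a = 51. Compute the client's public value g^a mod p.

308

Public value = 17^51 mod 877.
17^1 ≡ 17 (mod 877)
17^2 = (17^1)^2 ≡ 17^2 = 289 ≡ 289 (mod 877)
17^4 = (17^2)^2 ≡ 289^2 = 83521 ≡ 206 (mod 877)
17^8 = (17^4)^2 ≡ 206^2 = 42436 ≡ 340 (mod 877)
17^16 = (17^8)^2 ≡ 340^2 = 115600 ≡ 713 (mod 877)
17^32 = (17^16)^2 ≡ 713^2 = 508369 ≡ 586 (mod 877)
17^51 = 17^32 · 17^16 · 17^2 · 17^1 ≡ 586 · 713 · 289 · 17 ≡ 308 (mod 877).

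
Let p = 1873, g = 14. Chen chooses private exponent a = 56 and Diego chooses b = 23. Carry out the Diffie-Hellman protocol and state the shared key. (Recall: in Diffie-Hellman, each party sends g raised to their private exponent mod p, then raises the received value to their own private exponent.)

Diego sends B = g^b mod p = 14^23 mod 1873.
14^1 ≡ 14 (mod 1873)
14^2 = (14^1)^2 ≡ 14^2 = 196 ≡ 196 (mod 1873)
14^4 = (14^2)^2 ≡ 196^2 = 38416 ≡ 956 (mod 1873)
14^8 = (14^4)^2 ≡ 956^2 = 913936 ≡ 1785 (mod 1873)
14^16 = (14^8)^2 ≡ 1785^2 = 3186225 ≡ 252 (mod 1873)
14^23 = 14^16 · 14^4 · 14^2 · 14^1 ≡ 252 · 956 · 196 · 14 ≡ 289 (mod 1873).
So B = 289. Chen then computes K = B^a mod p = 289^56 mod 1873.
289^1 ≡ 289 (mod 1873)
289^2 = (289^1)^2 ≡ 289^2 = 83521 ≡ 1109 (mod 1873)
289^4 = (289^2)^2 ≡ 1109^2 = 1229881 ≡ 1193 (mod 1873)
289^8 = (289^4)^2 ≡ 1193^2 = 1423249 ≡ 1642 (mod 1873)
289^16 = (289^8)^2 ≡ 1642^2 = 2696164 ≡ 917 (mod 1873)
289^32 = (289^16)^2 ≡ 917^2 = 840889 ≡ 1785 (mod 1873)
289^56 = 289^32 · 289^16 · 289^8 ≡ 1785 · 917 · 1642 ≡ 680 (mod 1873).

680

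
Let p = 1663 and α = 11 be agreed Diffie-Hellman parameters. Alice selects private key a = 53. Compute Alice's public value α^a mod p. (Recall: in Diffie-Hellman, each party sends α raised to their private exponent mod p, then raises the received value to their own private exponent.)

1382

Public value = 11^53 mod 1663.
11^1 ≡ 11 (mod 1663)
11^2 = (11^1)^2 ≡ 11^2 = 121 ≡ 121 (mod 1663)
11^4 = (11^2)^2 ≡ 121^2 = 14641 ≡ 1337 (mod 1663)
11^8 = (11^4)^2 ≡ 1337^2 = 1787569 ≡ 1507 (mod 1663)
11^16 = (11^8)^2 ≡ 1507^2 = 2271049 ≡ 1054 (mod 1663)
11^32 = (11^16)^2 ≡ 1054^2 = 1110916 ≡ 32 (mod 1663)
11^53 = 11^32 · 11^16 · 11^4 · 11^1 ≡ 32 · 1054 · 1337 · 11 ≡ 1382 (mod 1663).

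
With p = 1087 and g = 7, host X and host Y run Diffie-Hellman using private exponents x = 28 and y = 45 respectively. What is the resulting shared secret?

Host X sends A = g^x mod p = 7^28 mod 1087.
7^1 ≡ 7 (mod 1087)
7^2 = (7^1)^2 ≡ 7^2 = 49 ≡ 49 (mod 1087)
7^4 = (7^2)^2 ≡ 49^2 = 2401 ≡ 227 (mod 1087)
7^8 = (7^4)^2 ≡ 227^2 = 51529 ≡ 440 (mod 1087)
7^16 = (7^8)^2 ≡ 440^2 = 193600 ≡ 114 (mod 1087)
7^28 = 7^16 · 7^8 · 7^4 ≡ 114 · 440 · 227 ≡ 1082 (mod 1087).
So A = 1082. Host Y then computes K = A^y mod p = 1082^45 mod 1087.
1082^1 ≡ 1082 (mod 1087)
1082^2 = (1082^1)^2 ≡ 1082^2 = 1170724 ≡ 25 (mod 1087)
1082^4 = (1082^2)^2 ≡ 25^2 = 625 ≡ 625 (mod 1087)
1082^8 = (1082^4)^2 ≡ 625^2 = 390625 ≡ 392 (mod 1087)
1082^16 = (1082^8)^2 ≡ 392^2 = 153664 ≡ 397 (mod 1087)
1082^32 = (1082^16)^2 ≡ 397^2 = 157609 ≡ 1081 (mod 1087)
1082^45 = 1082^32 · 1082^8 · 1082^4 · 1082^1 ≡ 1081 · 392 · 625 · 1082 ≡ 793 (mod 1087).

793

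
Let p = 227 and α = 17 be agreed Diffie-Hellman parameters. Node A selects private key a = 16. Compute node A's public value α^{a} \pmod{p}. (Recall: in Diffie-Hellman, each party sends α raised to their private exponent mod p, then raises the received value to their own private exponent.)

Public value = 17^{16} \pmod{227}.
17^1 ≡ 17 (mod 227)
17^2 = (17^1)^2 ≡ 17^2 = 289 ≡ 62 (mod 227)
17^4 = (17^2)^2 ≡ 62^2 = 3844 ≡ 212 (mod 227)
17^8 = (17^4)^2 ≡ 212^2 = 44944 ≡ 225 (mod 227)
17^16 = (17^8)^2 ≡ 225^2 = 50625 ≡ 4 (mod 227)

4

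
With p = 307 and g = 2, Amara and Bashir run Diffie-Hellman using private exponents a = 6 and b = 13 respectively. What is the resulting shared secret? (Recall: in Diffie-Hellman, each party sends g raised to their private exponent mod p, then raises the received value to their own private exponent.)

Bashir sends B = g^b mod p = 2^13 mod 307.
2^1 ≡ 2 (mod 307)
2^2 = (2^1)^2 ≡ 2^2 = 4 ≡ 4 (mod 307)
2^4 = (2^2)^2 ≡ 4^2 = 16 ≡ 16 (mod 307)
2^8 = (2^4)^2 ≡ 16^2 = 256 ≡ 256 (mod 307)
2^13 = 2^8 · 2^4 · 2^1 ≡ 256 · 16 · 2 ≡ 210 (mod 307).
So B = 210. Amara then computes K = B^a mod p = 210^6 mod 307.
210^1 ≡ 210 (mod 307)
210^2 = (210^1)^2 ≡ 210^2 = 44100 ≡ 199 (mod 307)
210^4 = (210^2)^2 ≡ 199^2 = 39601 ≡ 305 (mod 307)
210^6 = 210^4 · 210^2 ≡ 305 · 199 ≡ 216 (mod 307).

216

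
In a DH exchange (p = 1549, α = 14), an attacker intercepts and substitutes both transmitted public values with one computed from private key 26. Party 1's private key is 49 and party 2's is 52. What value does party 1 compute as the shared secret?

Party 1 receives an attacker's public value M = 14^26 mod 1549 instead of the honest one.
14^1 ≡ 14 (mod 1549)
14^2 = (14^1)^2 ≡ 14^2 = 196 ≡ 196 (mod 1549)
14^4 = (14^2)^2 ≡ 196^2 = 38416 ≡ 1240 (mod 1549)
14^8 = (14^4)^2 ≡ 1240^2 = 1537600 ≡ 992 (mod 1549)
14^16 = (14^8)^2 ≡ 992^2 = 984064 ≡ 449 (mod 1549)
14^26 = 14^16 · 14^8 · 14^2 ≡ 449 · 992 · 196 ≡ 1426 (mod 1549).
So M = 1426. Party 1 computes K = M^49 mod 1549.
1426^1 ≡ 1426 (mod 1549)
1426^2 = (1426^1)^2 ≡ 1426^2 = 2033476 ≡ 1188 (mod 1549)
1426^4 = (1426^2)^2 ≡ 1188^2 = 1411344 ≡ 205 (mod 1549)
1426^8 = (1426^4)^2 ≡ 205^2 = 42025 ≡ 202 (mod 1549)
1426^16 = (1426^8)^2 ≡ 202^2 = 40804 ≡ 530 (mod 1549)
1426^32 = (1426^16)^2 ≡ 530^2 = 280900 ≡ 531 (mod 1549)
1426^49 = 1426^32 · 1426^16 · 1426^1 ≡ 531 · 530 · 1426 ≡ 1162 (mod 1549).

1162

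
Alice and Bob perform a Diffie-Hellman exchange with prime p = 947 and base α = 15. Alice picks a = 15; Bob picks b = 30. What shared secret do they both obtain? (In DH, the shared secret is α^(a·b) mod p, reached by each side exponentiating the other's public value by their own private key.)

685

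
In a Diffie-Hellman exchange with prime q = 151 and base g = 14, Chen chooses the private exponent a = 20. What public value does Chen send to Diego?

128

Public value = 14^20 mod 151.
14^1 ≡ 14 (mod 151)
14^2 = (14^1)^2 ≡ 14^2 = 196 ≡ 45 (mod 151)
14^4 = (14^2)^2 ≡ 45^2 = 2025 ≡ 62 (mod 151)
14^8 = (14^4)^2 ≡ 62^2 = 3844 ≡ 69 (mod 151)
14^16 = (14^8)^2 ≡ 69^2 = 4761 ≡ 80 (mod 151)
14^20 = 14^16 · 14^4 ≡ 80 · 62 ≡ 128 (mod 151).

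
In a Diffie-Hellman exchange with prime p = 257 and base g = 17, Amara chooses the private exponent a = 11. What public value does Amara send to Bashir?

Public value = 17^11 mod 257.
17^1 ≡ 17 (mod 257)
17^2 = (17^1)^2 ≡ 17^2 = 289 ≡ 32 (mod 257)
17^4 = (17^2)^2 ≡ 32^2 = 1024 ≡ 253 (mod 257)
17^8 = (17^4)^2 ≡ 253^2 = 64009 ≡ 16 (mod 257)
17^11 = 17^8 · 17^2 · 17^1 ≡ 16 · 32 · 17 ≡ 223 (mod 257).

223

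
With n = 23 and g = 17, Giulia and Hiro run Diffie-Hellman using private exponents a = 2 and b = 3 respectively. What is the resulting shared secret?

Giulia sends A = g^a mod n = 17^2 mod 23.
17^1 ≡ 17 (mod 23)
17^2 = (17^1)^2 ≡ 17^2 = 289 ≡ 13 (mod 23)
So A = 13. Hiro then computes K = A^b mod n = 13^3 mod 23.
13^1 ≡ 13 (mod 23)
13^2 = (13^1)^2 ≡ 13^2 = 169 ≡ 8 (mod 23)
13^3 = 13^2 · 13^1 ≡ 8 · 13 ≡ 12 (mod 23).

12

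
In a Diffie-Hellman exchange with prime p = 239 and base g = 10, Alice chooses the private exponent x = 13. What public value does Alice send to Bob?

24

Public value = 10^13 (mod 239).
10^1 ≡ 10 (mod 239)
10^2 = (10^1)^2 ≡ 10^2 = 100 ≡ 100 (mod 239)
10^4 = (10^2)^2 ≡ 100^2 = 10000 ≡ 201 (mod 239)
10^8 = (10^4)^2 ≡ 201^2 = 40401 ≡ 10 (mod 239)
10^13 = 10^8 · 10^4 · 10^1 ≡ 10 · 201 · 10 ≡ 24 (mod 239).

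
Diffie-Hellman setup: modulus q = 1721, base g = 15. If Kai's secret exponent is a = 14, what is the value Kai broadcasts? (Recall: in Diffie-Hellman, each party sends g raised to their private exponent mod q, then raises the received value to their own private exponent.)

189

Public value = 15^14 (mod 1721).
15^1 ≡ 15 (mod 1721)
15^2 = (15^1)^2 ≡ 15^2 = 225 ≡ 225 (mod 1721)
15^4 = (15^2)^2 ≡ 225^2 = 50625 ≡ 716 (mod 1721)
15^8 = (15^4)^2 ≡ 716^2 = 512656 ≡ 1519 (mod 1721)
15^14 = 15^8 · 15^4 · 15^2 ≡ 1519 · 716 · 225 ≡ 189 (mod 1721).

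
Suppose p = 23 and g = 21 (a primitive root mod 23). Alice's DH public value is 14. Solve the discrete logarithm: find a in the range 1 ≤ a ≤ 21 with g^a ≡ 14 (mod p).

Try successive powers of 21 modulo 23:
21^1 ≡ 21
21^2 ≡ 4
21^3 ≡ 15
21^4 ≡ 16
21^5 ≡ 14
Found: a = 5.

5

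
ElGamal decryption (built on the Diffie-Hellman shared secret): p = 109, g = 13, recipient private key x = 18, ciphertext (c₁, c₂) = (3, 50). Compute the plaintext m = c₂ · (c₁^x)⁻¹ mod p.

Shared mask s = c₁^x mod p = 3^18 mod 109.
3^1 ≡ 3 (mod 109)
3^2 = (3^1)^2 ≡ 3^2 = 9 ≡ 9 (mod 109)
3^4 = (3^2)^2 ≡ 9^2 = 81 ≡ 81 (mod 109)
3^8 = (3^4)^2 ≡ 81^2 = 6561 ≡ 21 (mod 109)
3^16 = (3^8)^2 ≡ 21^2 = 441 ≡ 5 (mod 109)
3^18 = 3^16 · 3^2 ≡ 5 · 9 ≡ 45 (mod 109).
So s = 45; s⁻¹ ≡ 63 (mod 109).
m = c₂ · s⁻¹ mod 109 = 50 · 63 mod 109 = 98.

98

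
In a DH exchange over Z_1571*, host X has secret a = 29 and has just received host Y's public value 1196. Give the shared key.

Shared key K = 1196^29 mod 1571.
1196^1 ≡ 1196 (mod 1571)
1196^2 = (1196^1)^2 ≡ 1196^2 = 1430416 ≡ 806 (mod 1571)
1196^4 = (1196^2)^2 ≡ 806^2 = 649636 ≡ 813 (mod 1571)
1196^8 = (1196^4)^2 ≡ 813^2 = 660969 ≡ 1149 (mod 1571)
1196^16 = (1196^8)^2 ≡ 1149^2 = 1320201 ≡ 561 (mod 1571)
1196^29 = 1196^16 · 1196^8 · 1196^4 · 1196^1 ≡ 561 · 1149 · 813 · 1196 ≡ 322 (mod 1571).

322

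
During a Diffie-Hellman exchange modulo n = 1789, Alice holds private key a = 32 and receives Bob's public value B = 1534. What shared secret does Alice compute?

Shared key K = 1534^32 mod 1789.
1534^1 ≡ 1534 (mod 1789)
1534^2 = (1534^1)^2 ≡ 1534^2 = 2353156 ≡ 621 (mod 1789)
1534^4 = (1534^2)^2 ≡ 621^2 = 385641 ≡ 1006 (mod 1789)
1534^8 = (1534^4)^2 ≡ 1006^2 = 1012036 ≡ 1251 (mod 1789)
1534^16 = (1534^8)^2 ≡ 1251^2 = 1565001 ≡ 1415 (mod 1789)
1534^32 = (1534^16)^2 ≡ 1415^2 = 2002225 ≡ 334 (mod 1789)

334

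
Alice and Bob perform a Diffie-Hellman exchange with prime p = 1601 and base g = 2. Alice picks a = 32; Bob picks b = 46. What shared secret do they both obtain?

Alice sends A = g^a mod p = 2^32 mod 1601.
2^1 ≡ 2 (mod 1601)
2^2 = (2^1)^2 ≡ 2^2 = 4 ≡ 4 (mod 1601)
2^4 = (2^2)^2 ≡ 4^2 = 16 ≡ 16 (mod 1601)
2^8 = (2^4)^2 ≡ 16^2 = 256 ≡ 256 (mod 1601)
2^16 = (2^8)^2 ≡ 256^2 = 65536 ≡ 1496 (mod 1601)
2^32 = (2^16)^2 ≡ 1496^2 = 2238016 ≡ 1419 (mod 1601)
So A = 1419. Bob then computes K = A^b mod p = 1419^46 mod 1601.
1419^1 ≡ 1419 (mod 1601)
1419^2 = (1419^1)^2 ≡ 1419^2 = 2013561 ≡ 1104 (mod 1601)
1419^4 = (1419^2)^2 ≡ 1104^2 = 1218816 ≡ 455 (mod 1601)
1419^8 = (1419^4)^2 ≡ 455^2 = 207025 ≡ 496 (mod 1601)
1419^16 = (1419^8)^2 ≡ 496^2 = 246016 ≡ 1063 (mod 1601)
1419^32 = (1419^16)^2 ≡ 1063^2 = 1129969 ≡ 1264 (mod 1601)
1419^46 = 1419^32 · 1419^8 · 1419^4 · 1419^2 ≡ 1264 · 496 · 455 · 1104 ≡ 753 (mod 1601).

753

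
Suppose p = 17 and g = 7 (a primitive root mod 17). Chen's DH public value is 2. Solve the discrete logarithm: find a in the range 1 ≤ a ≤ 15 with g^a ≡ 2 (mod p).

Try successive powers of 7 modulo 17:
7^1 ≡ 7
7^2 ≡ 15
7^3 ≡ 3
7^4 ≡ 4
7^5 ≡ 11
7^6 ≡ 9
7^7 ≡ 12
7^8 ≡ 16
7^9 ≡ 10
7^10 ≡ 2
Found: a = 10.

10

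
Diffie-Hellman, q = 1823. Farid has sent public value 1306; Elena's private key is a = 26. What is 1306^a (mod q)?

Shared key K = 1306^26 mod 1823.
1306^1 ≡ 1306 (mod 1823)
1306^2 = (1306^1)^2 ≡ 1306^2 = 1705636 ≡ 1131 (mod 1823)
1306^4 = (1306^2)^2 ≡ 1131^2 = 1279161 ≡ 1238 (mod 1823)
1306^8 = (1306^4)^2 ≡ 1238^2 = 1532644 ≡ 1324 (mod 1823)
1306^16 = (1306^8)^2 ≡ 1324^2 = 1752976 ≡ 1073 (mod 1823)
1306^26 = 1306^16 · 1306^8 · 1306^2 ≡ 1073 · 1324 · 1131 ≡ 1672 (mod 1823).

1672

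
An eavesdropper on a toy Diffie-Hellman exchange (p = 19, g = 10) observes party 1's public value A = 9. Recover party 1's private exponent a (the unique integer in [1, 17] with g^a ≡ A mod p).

Try successive powers of 10 modulo 19:
10^1 ≡ 10
10^2 ≡ 5
10^3 ≡ 12
10^4 ≡ 6
10^5 ≡ 3
10^6 ≡ 11
10^7 ≡ 15
10^8 ≡ 17
10^9 ≡ 18
10^10 ≡ 9
Found: a = 10.

10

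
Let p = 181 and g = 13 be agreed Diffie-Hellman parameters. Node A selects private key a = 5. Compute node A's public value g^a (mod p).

62

Public value = 13^5 (mod 181).
13^1 ≡ 13 (mod 181)
13^2 = (13^1)^2 ≡ 13^2 = 169 ≡ 169 (mod 181)
13^4 = (13^2)^2 ≡ 169^2 = 28561 ≡ 144 (mod 181)
13^5 = 13^4 · 13^1 ≡ 144 · 13 ≡ 62 (mod 181).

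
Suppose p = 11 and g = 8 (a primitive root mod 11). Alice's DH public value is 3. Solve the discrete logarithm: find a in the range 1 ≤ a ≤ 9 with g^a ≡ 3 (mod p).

Try successive powers of 8 modulo 11:
8^1 ≡ 8
8^2 ≡ 9
8^3 ≡ 6
8^4 ≡ 4
8^5 ≡ 10
8^6 ≡ 3
Found: a = 6.

6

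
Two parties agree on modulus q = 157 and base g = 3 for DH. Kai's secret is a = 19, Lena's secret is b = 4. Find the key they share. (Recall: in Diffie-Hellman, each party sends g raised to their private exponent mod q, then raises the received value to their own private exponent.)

35

Kai sends A = g^a mod q = 3^19 mod 157.
3^1 ≡ 3 (mod 157)
3^2 = (3^1)^2 ≡ 3^2 = 9 ≡ 9 (mod 157)
3^4 = (3^2)^2 ≡ 9^2 = 81 ≡ 81 (mod 157)
3^8 = (3^4)^2 ≡ 81^2 = 6561 ≡ 124 (mod 157)
3^16 = (3^8)^2 ≡ 124^2 = 15376 ≡ 147 (mod 157)
3^19 = 3^16 · 3^2 · 3^1 ≡ 147 · 9 · 3 ≡ 44 (mod 157).
So A = 44. Lena then computes K = A^b mod q = 44^4 mod 157.
44^1 ≡ 44 (mod 157)
44^2 = (44^1)^2 ≡ 44^2 = 1936 ≡ 52 (mod 157)
44^4 = (44^2)^2 ≡ 52^2 = 2704 ≡ 35 (mod 157)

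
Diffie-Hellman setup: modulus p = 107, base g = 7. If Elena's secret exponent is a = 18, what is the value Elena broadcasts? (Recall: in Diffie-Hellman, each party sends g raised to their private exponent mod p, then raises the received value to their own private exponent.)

29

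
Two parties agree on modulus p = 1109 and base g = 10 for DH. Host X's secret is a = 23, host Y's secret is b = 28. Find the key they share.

174

Host X sends A = g^a mod p = 10^23 mod 1109.
10^1 ≡ 10 (mod 1109)
10^2 = (10^1)^2 ≡ 10^2 = 100 ≡ 100 (mod 1109)
10^4 = (10^2)^2 ≡ 100^2 = 10000 ≡ 19 (mod 1109)
10^8 = (10^4)^2 ≡ 19^2 = 361 ≡ 361 (mod 1109)
10^16 = (10^8)^2 ≡ 361^2 = 130321 ≡ 568 (mod 1109)
10^23 = 10^16 · 10^4 · 10^2 · 10^1 ≡ 568 · 19 · 100 · 10 ≡ 321 (mod 1109).
So A = 321. Host Y then computes K = A^b mod p = 321^28 mod 1109.
321^1 ≡ 321 (mod 1109)
321^2 = (321^1)^2 ≡ 321^2 = 103041 ≡ 1013 (mod 1109)
321^4 = (321^2)^2 ≡ 1013^2 = 1026169 ≡ 344 (mod 1109)
321^8 = (321^4)^2 ≡ 344^2 = 118336 ≡ 782 (mod 1109)
321^16 = (321^8)^2 ≡ 782^2 = 611524 ≡ 465 (mod 1109)
321^28 = 321^16 · 321^8 · 321^4 ≡ 465 · 782 · 344 ≡ 174 (mod 1109).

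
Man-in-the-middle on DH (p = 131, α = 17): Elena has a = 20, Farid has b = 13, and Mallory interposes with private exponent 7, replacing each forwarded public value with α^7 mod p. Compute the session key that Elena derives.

84

Elena receives Mallory's public value M = 17^7 mod 131 instead of the honest one.
17^1 ≡ 17 (mod 131)
17^2 = (17^1)^2 ≡ 17^2 = 289 ≡ 27 (mod 131)
17^4 = (17^2)^2 ≡ 27^2 = 729 ≡ 74 (mod 131)
17^7 = 17^4 · 17^2 · 17^1 ≡ 74 · 27 · 17 ≡ 37 (mod 131).
So M = 37. Elena computes K = M^20 mod 131.
37^1 ≡ 37 (mod 131)
37^2 = (37^1)^2 ≡ 37^2 = 1369 ≡ 59 (mod 131)
37^4 = (37^2)^2 ≡ 59^2 = 3481 ≡ 75 (mod 131)
37^8 = (37^4)^2 ≡ 75^2 = 5625 ≡ 123 (mod 131)
37^16 = (37^8)^2 ≡ 123^2 = 15129 ≡ 64 (mod 131)
37^20 = 37^16 · 37^4 ≡ 64 · 75 ≡ 84 (mod 131).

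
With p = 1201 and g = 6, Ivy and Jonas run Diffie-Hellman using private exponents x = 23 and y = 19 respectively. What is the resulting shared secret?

Ivy sends A = g^x mod p = 6^23 mod 1201.
6^1 ≡ 6 (mod 1201)
6^2 = (6^1)^2 ≡ 6^2 = 36 ≡ 36 (mod 1201)
6^4 = (6^2)^2 ≡ 36^2 = 1296 ≡ 95 (mod 1201)
6^8 = (6^4)^2 ≡ 95^2 = 9025 ≡ 618 (mod 1201)
6^16 = (6^8)^2 ≡ 618^2 = 381924 ≡ 6 (mod 1201)
6^23 = 6^16 · 6^4 · 6^2 · 6^1 ≡ 6 · 95 · 36 · 6 ≡ 618 (mod 1201).
So A = 618. Jonas then computes K = A^y mod p = 618^19 mod 1201.
618^1 ≡ 618 (mod 1201)
618^2 = (618^1)^2 ≡ 618^2 = 381924 ≡ 6 (mod 1201)
618^4 = (618^2)^2 ≡ 6^2 = 36 ≡ 36 (mod 1201)
618^8 = (618^4)^2 ≡ 36^2 = 1296 ≡ 95 (mod 1201)
618^16 = (618^8)^2 ≡ 95^2 = 9025 ≡ 618 (mod 1201)
618^19 = 618^16 · 618^2 · 618^1 ≡ 618 · 6 · 618 ≡ 36 (mod 1201).

36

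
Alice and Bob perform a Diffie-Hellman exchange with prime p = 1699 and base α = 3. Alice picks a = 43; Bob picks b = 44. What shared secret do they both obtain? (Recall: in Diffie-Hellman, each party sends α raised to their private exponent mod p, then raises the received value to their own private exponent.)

Alice sends A = α^a mod p = 3^43 mod 1699.
3^1 ≡ 3 (mod 1699)
3^2 = (3^1)^2 ≡ 3^2 = 9 ≡ 9 (mod 1699)
3^4 = (3^2)^2 ≡ 9^2 = 81 ≡ 81 (mod 1699)
3^8 = (3^4)^2 ≡ 81^2 = 6561 ≡ 1464 (mod 1699)
3^16 = (3^8)^2 ≡ 1464^2 = 2143296 ≡ 857 (mod 1699)
3^32 = (3^16)^2 ≡ 857^2 = 734449 ≡ 481 (mod 1699)
3^43 = 3^32 · 3^8 · 3^2 · 3^1 ≡ 481 · 1464 · 9 · 3 ≡ 1158 (mod 1699).
So A = 1158. Bob then computes K = A^b mod p = 1158^44 mod 1699.
1158^1 ≡ 1158 (mod 1699)
1158^2 = (1158^1)^2 ≡ 1158^2 = 1340964 ≡ 453 (mod 1699)
1158^4 = (1158^2)^2 ≡ 453^2 = 205209 ≡ 1329 (mod 1699)
1158^8 = (1158^4)^2 ≡ 1329^2 = 1766241 ≡ 980 (mod 1699)
1158^16 = (1158^8)^2 ≡ 980^2 = 960400 ≡ 465 (mod 1699)
1158^32 = (1158^16)^2 ≡ 465^2 = 216225 ≡ 452 (mod 1699)
1158^44 = 1158^32 · 1158^8 · 1158^4 ≡ 452 · 980 · 1329 ≡ 534 (mod 1699).

534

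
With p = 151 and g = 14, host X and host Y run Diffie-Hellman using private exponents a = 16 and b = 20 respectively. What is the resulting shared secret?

Host Y sends B = g^b mod p = 14^20 mod 151.
14^1 ≡ 14 (mod 151)
14^2 = (14^1)^2 ≡ 14^2 = 196 ≡ 45 (mod 151)
14^4 = (14^2)^2 ≡ 45^2 = 2025 ≡ 62 (mod 151)
14^8 = (14^4)^2 ≡ 62^2 = 3844 ≡ 69 (mod 151)
14^16 = (14^8)^2 ≡ 69^2 = 4761 ≡ 80 (mod 151)
14^20 = 14^16 · 14^4 ≡ 80 · 62 ≡ 128 (mod 151).
So B = 128. Host X then computes K = B^a mod p = 128^16 mod 151.
128^1 ≡ 128 (mod 151)
128^2 = (128^1)^2 ≡ 128^2 = 16384 ≡ 76 (mod 151)
128^4 = (128^2)^2 ≡ 76^2 = 5776 ≡ 38 (mod 151)
128^8 = (128^4)^2 ≡ 38^2 = 1444 ≡ 85 (mod 151)
128^16 = (128^8)^2 ≡ 85^2 = 7225 ≡ 128 (mod 151)

128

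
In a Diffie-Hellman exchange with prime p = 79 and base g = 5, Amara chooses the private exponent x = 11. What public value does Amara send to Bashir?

Public value = 5^{11} \pmod{79}.
5^1 ≡ 5 (mod 79)
5^2 = (5^1)^2 ≡ 5^2 = 25 ≡ 25 (mod 79)
5^4 = (5^2)^2 ≡ 25^2 = 625 ≡ 72 (mod 79)
5^8 = (5^4)^2 ≡ 72^2 = 5184 ≡ 49 (mod 79)
5^11 = 5^8 · 5^2 · 5^1 ≡ 49 · 25 · 5 ≡ 42 (mod 79).

42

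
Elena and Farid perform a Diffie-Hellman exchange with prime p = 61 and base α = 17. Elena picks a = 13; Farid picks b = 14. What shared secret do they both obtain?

Elena sends A = α^a mod p = 17^13 mod 61.
17^1 ≡ 17 (mod 61)
17^2 = (17^1)^2 ≡ 17^2 = 289 ≡ 45 (mod 61)
17^4 = (17^2)^2 ≡ 45^2 = 2025 ≡ 12 (mod 61)
17^8 = (17^4)^2 ≡ 12^2 = 144 ≡ 22 (mod 61)
17^13 = 17^8 · 17^4 · 17^1 ≡ 22 · 12 · 17 ≡ 35 (mod 61).
So A = 35. Farid then computes K = A^b mod p = 35^14 mod 61.
35^1 ≡ 35 (mod 61)
35^2 = (35^1)^2 ≡ 35^2 = 1225 ≡ 5 (mod 61)
35^4 = (35^2)^2 ≡ 5^2 = 25 ≡ 25 (mod 61)
35^8 = (35^4)^2 ≡ 25^2 = 625 ≡ 15 (mod 61)
35^14 = 35^8 · 35^4 · 35^2 ≡ 15 · 25 · 5 ≡ 45 (mod 61).

45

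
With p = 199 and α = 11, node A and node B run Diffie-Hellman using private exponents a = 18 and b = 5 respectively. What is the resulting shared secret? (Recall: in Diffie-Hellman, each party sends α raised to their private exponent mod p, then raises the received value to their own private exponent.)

Node B sends B = α^b mod p = 11^5 mod 199.
11^1 ≡ 11 (mod 199)
11^2 = (11^1)^2 ≡ 11^2 = 121 ≡ 121 (mod 199)
11^4 = (11^2)^2 ≡ 121^2 = 14641 ≡ 114 (mod 199)
11^5 = 11^4 · 11^1 ≡ 114 · 11 ≡ 60 (mod 199).
So B = 60. Node A then computes K = B^a mod p = 60^18 mod 199.
60^1 ≡ 60 (mod 199)
60^2 = (60^1)^2 ≡ 60^2 = 3600 ≡ 18 (mod 199)
60^4 = (60^2)^2 ≡ 18^2 = 324 ≡ 125 (mod 199)
60^8 = (60^4)^2 ≡ 125^2 = 15625 ≡ 103 (mod 199)
60^16 = (60^8)^2 ≡ 103^2 = 10609 ≡ 62 (mod 199)
60^18 = 60^16 · 60^2 ≡ 62 · 18 ≡ 121 (mod 199).

121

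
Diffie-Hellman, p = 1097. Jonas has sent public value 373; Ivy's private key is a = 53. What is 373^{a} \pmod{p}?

Shared key K = 373^53 mod 1097.
373^1 ≡ 373 (mod 1097)
373^2 = (373^1)^2 ≡ 373^2 = 139129 ≡ 907 (mod 1097)
373^4 = (373^2)^2 ≡ 907^2 = 822649 ≡ 996 (mod 1097)
373^8 = (373^4)^2 ≡ 996^2 = 992016 ≡ 328 (mod 1097)
373^16 = (373^8)^2 ≡ 328^2 = 107584 ≡ 78 (mod 1097)
373^32 = (373^16)^2 ≡ 78^2 = 6084 ≡ 599 (mod 1097)
373^53 = 373^32 · 373^16 · 373^4 · 373^1 ≡ 599 · 78 · 996 · 373 ≡ 534 (mod 1097).

534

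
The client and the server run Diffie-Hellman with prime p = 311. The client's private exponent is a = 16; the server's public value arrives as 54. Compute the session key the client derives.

3

Shared key K = 54^16 mod 311.
54^1 ≡ 54 (mod 311)
54^2 = (54^1)^2 ≡ 54^2 = 2916 ≡ 117 (mod 311)
54^4 = (54^2)^2 ≡ 117^2 = 13689 ≡ 5 (mod 311)
54^8 = (54^4)^2 ≡ 5^2 = 25 ≡ 25 (mod 311)
54^16 = (54^8)^2 ≡ 25^2 = 625 ≡ 3 (mod 311)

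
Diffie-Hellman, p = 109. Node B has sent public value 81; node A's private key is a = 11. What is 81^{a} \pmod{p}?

Shared key K = 81^11 mod 109.
81^1 ≡ 81 (mod 109)
81^2 = (81^1)^2 ≡ 81^2 = 6561 ≡ 21 (mod 109)
81^4 = (81^2)^2 ≡ 21^2 = 441 ≡ 5 (mod 109)
81^8 = (81^4)^2 ≡ 5^2 = 25 ≡ 25 (mod 109)
81^11 = 81^8 · 81^2 · 81^1 ≡ 25 · 21 · 81 ≡ 15 (mod 109).

15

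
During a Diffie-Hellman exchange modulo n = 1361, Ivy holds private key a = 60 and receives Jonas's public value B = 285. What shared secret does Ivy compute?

1224

Shared key K = 285^60 mod 1361.
285^1 ≡ 285 (mod 1361)
285^2 = (285^1)^2 ≡ 285^2 = 81225 ≡ 926 (mod 1361)
285^4 = (285^2)^2 ≡ 926^2 = 857476 ≡ 46 (mod 1361)
285^8 = (285^4)^2 ≡ 46^2 = 2116 ≡ 755 (mod 1361)
285^16 = (285^8)^2 ≡ 755^2 = 570025 ≡ 1127 (mod 1361)
285^32 = (285^16)^2 ≡ 1127^2 = 1270129 ≡ 316 (mod 1361)
285^60 = 285^32 · 285^16 · 285^8 · 285^4 ≡ 316 · 1127 · 755 · 46 ≡ 1224 (mod 1361).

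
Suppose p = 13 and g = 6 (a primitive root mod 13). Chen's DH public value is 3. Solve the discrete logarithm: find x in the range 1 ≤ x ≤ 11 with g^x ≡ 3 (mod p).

8

Try successive powers of 6 modulo 13:
6^1 ≡ 6
6^2 ≡ 10
6^3 ≡ 8
6^4 ≡ 9
6^5 ≡ 2
6^6 ≡ 12
6^7 ≡ 7
6^8 ≡ 3
Found: x = 8.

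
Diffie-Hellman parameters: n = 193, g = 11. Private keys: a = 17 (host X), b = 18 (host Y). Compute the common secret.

Host Y sends B = g^b mod n = 11^18 mod 193.
11^1 ≡ 11 (mod 193)
11^2 = (11^1)^2 ≡ 11^2 = 121 ≡ 121 (mod 193)
11^4 = (11^2)^2 ≡ 121^2 = 14641 ≡ 166 (mod 193)
11^8 = (11^4)^2 ≡ 166^2 = 27556 ≡ 150 (mod 193)
11^16 = (11^8)^2 ≡ 150^2 = 22500 ≡ 112 (mod 193)
11^18 = 11^16 · 11^2 ≡ 112 · 121 ≡ 42 (mod 193).
So B = 42. Host X then computes K = B^a mod n = 42^17 mod 193.
42^1 ≡ 42 (mod 193)
42^2 = (42^1)^2 ≡ 42^2 = 1764 ≡ 27 (mod 193)
42^4 = (42^2)^2 ≡ 27^2 = 729 ≡ 150 (mod 193)
42^8 = (42^4)^2 ≡ 150^2 = 22500 ≡ 112 (mod 193)
42^16 = (42^8)^2 ≡ 112^2 = 12544 ≡ 192 (mod 193)
42^17 = 42^16 · 42^1 ≡ 192 · 42 ≡ 151 (mod 193).

151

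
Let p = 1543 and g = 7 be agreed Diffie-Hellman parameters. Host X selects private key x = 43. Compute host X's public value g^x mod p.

1351

Public value = 7^43 mod 1543.
7^1 ≡ 7 (mod 1543)
7^2 = (7^1)^2 ≡ 7^2 = 49 ≡ 49 (mod 1543)
7^4 = (7^2)^2 ≡ 49^2 = 2401 ≡ 858 (mod 1543)
7^8 = (7^4)^2 ≡ 858^2 = 736164 ≡ 153 (mod 1543)
7^16 = (7^8)^2 ≡ 153^2 = 23409 ≡ 264 (mod 1543)
7^32 = (7^16)^2 ≡ 264^2 = 69696 ≡ 261 (mod 1543)
7^43 = 7^32 · 7^8 · 7^2 · 7^1 ≡ 261 · 153 · 49 · 7 ≡ 1351 (mod 1543).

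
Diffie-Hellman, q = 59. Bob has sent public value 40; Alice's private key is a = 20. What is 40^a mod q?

5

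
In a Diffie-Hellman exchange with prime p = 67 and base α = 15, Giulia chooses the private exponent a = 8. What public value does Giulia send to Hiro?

Public value = 15^8 mod 67.
15^1 ≡ 15 (mod 67)
15^2 = (15^1)^2 ≡ 15^2 = 225 ≡ 24 (mod 67)
15^4 = (15^2)^2 ≡ 24^2 = 576 ≡ 40 (mod 67)
15^8 = (15^4)^2 ≡ 40^2 = 1600 ≡ 59 (mod 67)

59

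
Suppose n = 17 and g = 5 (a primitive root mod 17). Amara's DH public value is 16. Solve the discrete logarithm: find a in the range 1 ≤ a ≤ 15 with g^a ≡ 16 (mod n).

Try successive powers of 5 modulo 17:
5^1 ≡ 5
5^2 ≡ 8
5^3 ≡ 6
5^4 ≡ 13
5^5 ≡ 14
5^6 ≡ 2
5^7 ≡ 10
5^8 ≡ 16
Found: a = 8.

8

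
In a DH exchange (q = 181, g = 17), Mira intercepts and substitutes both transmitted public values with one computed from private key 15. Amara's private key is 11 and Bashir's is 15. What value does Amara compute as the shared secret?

155

Amara receives Mira's public value M = 17^15 mod 181 instead of the honest one.
17^1 ≡ 17 (mod 181)
17^2 = (17^1)^2 ≡ 17^2 = 289 ≡ 108 (mod 181)
17^4 = (17^2)^2 ≡ 108^2 = 11664 ≡ 80 (mod 181)
17^8 = (17^4)^2 ≡ 80^2 = 6400 ≡ 65 (mod 181)
17^15 = 17^8 · 17^4 · 17^2 · 17^1 ≡ 65 · 80 · 108 · 17 ≡ 174 (mod 181).
So M = 174. Amara computes K = M^11 mod 181.
174^1 ≡ 174 (mod 181)
174^2 = (174^1)^2 ≡ 174^2 = 30276 ≡ 49 (mod 181)
174^4 = (174^2)^2 ≡ 49^2 = 2401 ≡ 48 (mod 181)
174^8 = (174^4)^2 ≡ 48^2 = 2304 ≡ 132 (mod 181)
174^11 = 174^8 · 174^2 · 174^1 ≡ 132 · 49 · 174 ≡ 155 (mod 181).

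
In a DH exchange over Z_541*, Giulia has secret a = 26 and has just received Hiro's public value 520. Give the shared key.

221

Shared key K = 520^26 mod 541.
520^1 ≡ 520 (mod 541)
520^2 = (520^1)^2 ≡ 520^2 = 270400 ≡ 441 (mod 541)
520^4 = (520^2)^2 ≡ 441^2 = 194481 ≡ 262 (mod 541)
520^8 = (520^4)^2 ≡ 262^2 = 68644 ≡ 478 (mod 541)
520^16 = (520^8)^2 ≡ 478^2 = 228484 ≡ 182 (mod 541)
520^26 = 520^16 · 520^8 · 520^2 ≡ 182 · 478 · 441 ≡ 221 (mod 541).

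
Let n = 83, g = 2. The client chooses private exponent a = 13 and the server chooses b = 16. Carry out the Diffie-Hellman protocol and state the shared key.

The server sends B = g^b mod n = 2^16 mod 83.
2^1 ≡ 2 (mod 83)
2^2 = (2^1)^2 ≡ 2^2 = 4 ≡ 4 (mod 83)
2^4 = (2^2)^2 ≡ 4^2 = 16 ≡ 16 (mod 83)
2^8 = (2^4)^2 ≡ 16^2 = 256 ≡ 7 (mod 83)
2^16 = (2^8)^2 ≡ 7^2 = 49 ≡ 49 (mod 83)
So B = 49. The client then computes K = B^a mod n = 49^13 mod 83.
49^1 ≡ 49 (mod 83)
49^2 = (49^1)^2 ≡ 49^2 = 2401 ≡ 77 (mod 83)
49^4 = (49^2)^2 ≡ 77^2 = 5929 ≡ 36 (mod 83)
49^8 = (49^4)^2 ≡ 36^2 = 1296 ≡ 51 (mod 83)
49^13 = 49^8 · 49^4 · 49^1 ≡ 51 · 36 · 49 ≡ 75 (mod 83).

75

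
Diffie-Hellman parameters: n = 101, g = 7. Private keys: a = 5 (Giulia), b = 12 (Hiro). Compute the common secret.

Giulia sends A = g^a mod n = 7^5 mod 101.
7^1 ≡ 7 (mod 101)
7^2 = (7^1)^2 ≡ 7^2 = 49 ≡ 49 (mod 101)
7^4 = (7^2)^2 ≡ 49^2 = 2401 ≡ 78 (mod 101)
7^5 = 7^4 · 7^1 ≡ 78 · 7 ≡ 41 (mod 101).
So A = 41. Hiro then computes K = A^b mod n = 41^12 mod 101.
41^1 ≡ 41 (mod 101)
41^2 = (41^1)^2 ≡ 41^2 = 1681 ≡ 65 (mod 101)
41^4 = (41^2)^2 ≡ 65^2 = 4225 ≡ 84 (mod 101)
41^8 = (41^4)^2 ≡ 84^2 = 7056 ≡ 87 (mod 101)
41^12 = 41^8 · 41^4 ≡ 87 · 84 ≡ 36 (mod 101).

36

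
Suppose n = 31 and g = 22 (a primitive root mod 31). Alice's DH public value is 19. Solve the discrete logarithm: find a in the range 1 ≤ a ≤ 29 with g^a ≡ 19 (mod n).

Try successive powers of 22 modulo 31:
22^1 ≡ 22
22^2 ≡ 19
Found: a = 2.

2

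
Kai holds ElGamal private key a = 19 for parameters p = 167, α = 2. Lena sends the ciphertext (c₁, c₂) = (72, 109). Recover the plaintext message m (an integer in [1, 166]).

79

Shared mask s = c₁^a mod p = 72^19 mod 167.
72^1 ≡ 72 (mod 167)
72^2 = (72^1)^2 ≡ 72^2 = 5184 ≡ 7 (mod 167)
72^4 = (72^2)^2 ≡ 7^2 = 49 ≡ 49 (mod 167)
72^8 = (72^4)^2 ≡ 49^2 = 2401 ≡ 63 (mod 167)
72^16 = (72^8)^2 ≡ 63^2 = 3969 ≡ 128 (mod 167)
72^19 = 72^16 · 72^2 · 72^1 ≡ 128 · 7 · 72 ≡ 50 (mod 167).
So s = 50; s⁻¹ ≡ 157 (mod 167).
m = c₂ · s⁻¹ mod 167 = 109 · 157 mod 167 = 79.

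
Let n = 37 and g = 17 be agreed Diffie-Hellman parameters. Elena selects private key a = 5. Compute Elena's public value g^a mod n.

Public value = 17^5 mod 37.
17^1 ≡ 17 (mod 37)
17^2 = (17^1)^2 ≡ 17^2 = 289 ≡ 30 (mod 37)
17^4 = (17^2)^2 ≡ 30^2 = 900 ≡ 12 (mod 37)
17^5 = 17^4 · 17^1 ≡ 12 · 17 ≡ 19 (mod 37).

19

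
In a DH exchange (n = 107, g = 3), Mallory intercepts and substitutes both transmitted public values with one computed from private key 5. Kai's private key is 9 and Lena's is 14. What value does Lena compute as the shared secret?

44

Lena receives Mallory's public value M = 3^5 mod 107 instead of the honest one.
3^1 ≡ 3 (mod 107)
3^2 = (3^1)^2 ≡ 3^2 = 9 ≡ 9 (mod 107)
3^4 = (3^2)^2 ≡ 9^2 = 81 ≡ 81 (mod 107)
3^5 = 3^4 · 3^1 ≡ 81 · 3 ≡ 29 (mod 107).
So M = 29. Lena computes K = M^14 mod 107.
29^1 ≡ 29 (mod 107)
29^2 = (29^1)^2 ≡ 29^2 = 841 ≡ 92 (mod 107)
29^4 = (29^2)^2 ≡ 92^2 = 8464 ≡ 11 (mod 107)
29^8 = (29^4)^2 ≡ 11^2 = 121 ≡ 14 (mod 107)
29^14 = 29^8 · 29^4 · 29^2 ≡ 14 · 11 · 92 ≡ 44 (mod 107).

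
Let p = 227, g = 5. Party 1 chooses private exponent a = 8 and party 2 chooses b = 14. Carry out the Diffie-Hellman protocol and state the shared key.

Party 2 sends B = g^b mod p = 5^14 mod 227.
5^1 ≡ 5 (mod 227)
5^2 = (5^1)^2 ≡ 5^2 = 25 ≡ 25 (mod 227)
5^4 = (5^2)^2 ≡ 25^2 = 625 ≡ 171 (mod 227)
5^8 = (5^4)^2 ≡ 171^2 = 29241 ≡ 185 (mod 227)
5^14 = 5^8 · 5^4 · 5^2 ≡ 185 · 171 · 25 ≡ 7 (mod 227).
So B = 7. Party 1 then computes K = B^a mod p = 7^8 mod 227.
7^1 ≡ 7 (mod 227)
7^2 = (7^1)^2 ≡ 7^2 = 49 ≡ 49 (mod 227)
7^4 = (7^2)^2 ≡ 49^2 = 2401 ≡ 131 (mod 227)
7^8 = (7^4)^2 ≡ 131^2 = 17161 ≡ 136 (mod 227)

136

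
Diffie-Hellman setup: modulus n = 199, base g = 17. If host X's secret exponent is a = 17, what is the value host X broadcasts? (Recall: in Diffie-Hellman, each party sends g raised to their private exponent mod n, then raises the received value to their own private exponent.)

Public value = 17^17 mod 199.
17^1 ≡ 17 (mod 199)
17^2 = (17^1)^2 ≡ 17^2 = 289 ≡ 90 (mod 199)
17^4 = (17^2)^2 ≡ 90^2 = 8100 ≡ 140 (mod 199)
17^8 = (17^4)^2 ≡ 140^2 = 19600 ≡ 98 (mod 199)
17^16 = (17^8)^2 ≡ 98^2 = 9604 ≡ 52 (mod 199)
17^17 = 17^16 · 17^1 ≡ 52 · 17 ≡ 88 (mod 199).

88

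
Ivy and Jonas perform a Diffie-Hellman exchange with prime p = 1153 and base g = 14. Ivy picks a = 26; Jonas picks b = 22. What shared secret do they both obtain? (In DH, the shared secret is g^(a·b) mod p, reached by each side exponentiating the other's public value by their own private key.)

Jonas sends B = g^b mod p = 14^22 mod 1153.
14^1 ≡ 14 (mod 1153)
14^2 = (14^1)^2 ≡ 14^2 = 196 ≡ 196 (mod 1153)
14^4 = (14^2)^2 ≡ 196^2 = 38416 ≡ 367 (mod 1153)
14^8 = (14^4)^2 ≡ 367^2 = 134689 ≡ 941 (mod 1153)
14^16 = (14^8)^2 ≡ 941^2 = 885481 ≡ 1130 (mod 1153)
14^22 = 14^16 · 14^4 · 14^2 ≡ 1130 · 367 · 196 ≡ 119 (mod 1153).
So B = 119. Ivy then computes K = B^a mod p = 119^26 mod 1153.
119^1 ≡ 119 (mod 1153)
119^2 = (119^1)^2 ≡ 119^2 = 14161 ≡ 325 (mod 1153)
119^4 = (119^2)^2 ≡ 325^2 = 105625 ≡ 702 (mod 1153)
119^8 = (119^4)^2 ≡ 702^2 = 492804 ≡ 473 (mod 1153)
119^16 = (119^8)^2 ≡ 473^2 = 223729 ≡ 47 (mod 1153)
119^26 = 119^16 · 119^8 · 119^2 ≡ 47 · 473 · 325 ≡ 377 (mod 1153).

377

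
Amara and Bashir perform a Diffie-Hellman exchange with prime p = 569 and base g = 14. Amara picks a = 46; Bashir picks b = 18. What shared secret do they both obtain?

117

Bashir sends B = g^b mod p = 14^18 mod 569.
14^1 ≡ 14 (mod 569)
14^2 = (14^1)^2 ≡ 14^2 = 196 ≡ 196 (mod 569)
14^4 = (14^2)^2 ≡ 196^2 = 38416 ≡ 293 (mod 569)
14^8 = (14^4)^2 ≡ 293^2 = 85849 ≡ 499 (mod 569)
14^16 = (14^8)^2 ≡ 499^2 = 249001 ≡ 348 (mod 569)
14^18 = 14^16 · 14^2 ≡ 348 · 196 ≡ 497 (mod 569).
So B = 497. Amara then computes K = B^a mod p = 497^46 mod 569.
497^1 ≡ 497 (mod 569)
497^2 = (497^1)^2 ≡ 497^2 = 247009 ≡ 63 (mod 569)
497^4 = (497^2)^2 ≡ 63^2 = 3969 ≡ 555 (mod 569)
497^8 = (497^4)^2 ≡ 555^2 = 308025 ≡ 196 (mod 569)
497^16 = (497^8)^2 ≡ 196^2 = 38416 ≡ 293 (mod 569)
497^32 = (497^16)^2 ≡ 293^2 = 85849 ≡ 499 (mod 569)
497^46 = 497^32 · 497^8 · 497^4 · 497^2 ≡ 499 · 196 · 555 · 63 ≡ 117 (mod 569).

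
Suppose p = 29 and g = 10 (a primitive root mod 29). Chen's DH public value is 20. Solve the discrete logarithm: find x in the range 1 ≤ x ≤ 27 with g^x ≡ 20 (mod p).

Try successive powers of 10 modulo 29:
10^1 ≡ 10
10^2 ≡ 13
10^3 ≡ 14
10^4 ≡ 24
10^5 ≡ 8
10^6 ≡ 22
10^7 ≡ 17
10^8 ≡ 25
10^9 ≡ 18
10^10 ≡ 6
10^11 ≡ 2
10^12 ≡ 20
Found: x = 12.

12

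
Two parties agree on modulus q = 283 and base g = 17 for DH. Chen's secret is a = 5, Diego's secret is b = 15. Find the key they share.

Diego sends B = g^b mod q = 17^15 mod 283.
17^1 ≡ 17 (mod 283)
17^2 = (17^1)^2 ≡ 17^2 = 289 ≡ 6 (mod 283)
17^4 = (17^2)^2 ≡ 6^2 = 36 ≡ 36 (mod 283)
17^8 = (17^4)^2 ≡ 36^2 = 1296 ≡ 164 (mod 283)
17^15 = 17^8 · 17^4 · 17^2 · 17^1 ≡ 164 · 36 · 6 · 17 ≡ 267 (mod 283).
So B = 267. Chen then computes K = B^a mod q = 267^5 mod 283.
267^1 ≡ 267 (mod 283)
267^2 = (267^1)^2 ≡ 267^2 = 71289 ≡ 256 (mod 283)
267^4 = (267^2)^2 ≡ 256^2 = 65536 ≡ 163 (mod 283)
267^5 = 267^4 · 267^1 ≡ 163 · 267 ≡ 222 (mod 283).

222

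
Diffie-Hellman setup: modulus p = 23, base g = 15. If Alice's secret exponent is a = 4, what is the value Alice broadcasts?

2

Public value = 15^4 (mod 23).
15^1 ≡ 15 (mod 23)
15^2 = (15^1)^2 ≡ 15^2 = 225 ≡ 18 (mod 23)
15^4 = (15^2)^2 ≡ 18^2 = 324 ≡ 2 (mod 23)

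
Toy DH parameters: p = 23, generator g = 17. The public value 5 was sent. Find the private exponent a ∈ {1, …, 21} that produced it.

Try successive powers of 17 modulo 23:
17^1 ≡ 17
17^2 ≡ 13
17^3 ≡ 14
17^4 ≡ 8
17^5 ≡ 21
17^6 ≡ 12
17^7 ≡ 20
17^8 ≡ 18
17^9 ≡ 7
17^10 ≡ 4
17^11 ≡ 22
17^12 ≡ 6
17^13 ≡ 10
17^14 ≡ 9
17^15 ≡ 15
17^16 ≡ 2
17^17 ≡ 11
17^18 ≡ 3
17^19 ≡ 5
Found: a = 19.

19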